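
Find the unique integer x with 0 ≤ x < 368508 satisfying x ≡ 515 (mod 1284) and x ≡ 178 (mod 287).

254747

Write x = 515 + 1284·k. Then 1284·k ≡ 178 − 515 ≡ 237 (mod 287).
Need 1284⁻¹ mod 287. Extended Euclid on (287, 136):
287 = 2·136 + 15
136 = 9·15 + 1
15 = 15·1 + 0
Back-substitute:
1 = 136 − 9·15
1 = −9·287 + 19·136
1284⁻¹ ≡ 19 (mod 287), so k ≡ 19·237 ≡ 198 (mod 287).
x = 515 + 1284·198 = 254747.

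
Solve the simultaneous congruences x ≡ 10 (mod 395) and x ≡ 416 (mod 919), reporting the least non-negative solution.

231085

Write x = 10 + 395·k. Then 395·k ≡ 416 − 10 ≡ 406 (mod 919).
Need 395⁻¹ mod 919. Extended Euclid on (919, 395):
919 = 2·395 + 129
395 = 3·129 + 8
129 = 16·8 + 1
8 = 8·1 + 0
Back-substitute:
1 = 129 − 16·8
1 = −16·395 + 49·129
1 = 49·919 − 114·395
395⁻¹ ≡ 805 (mod 919), so k ≡ 805·406 ≡ 585 (mod 919).
x = 10 + 395·585 = 231085.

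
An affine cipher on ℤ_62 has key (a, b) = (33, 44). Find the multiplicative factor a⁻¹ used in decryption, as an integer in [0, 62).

Apply the Euclidean algorithm to 62 and 33:
62 = 1·33 + 29
33 = 1·29 + 4
29 = 7·4 + 1
4 = 4·1 + 0
The gcd is 1. Working backward:
1 = 29 − 7·4
1 = −7·33 + 8·29
1 = 8·62 − 15·33
Thus 33·(-15) ≡ 1 (mod 62); reducing, -15 mod 62 = 47.

47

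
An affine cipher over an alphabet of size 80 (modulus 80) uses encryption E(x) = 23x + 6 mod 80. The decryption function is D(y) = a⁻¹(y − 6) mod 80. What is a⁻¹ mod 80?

gcd(80, 23) by repeated division:
80 = 3×23 + 11
23 = 2×11 + 1
11 = 11×1 + 0
Since gcd(23, 80) = 1, back-substitute to write 1 as a combination:
1 = 23 − 2·11
1 = −2·80 + 7·23
So 23·7 ≡ 1 (mod 80).

7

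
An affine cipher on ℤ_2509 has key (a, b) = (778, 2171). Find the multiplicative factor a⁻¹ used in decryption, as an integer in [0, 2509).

Apply the Euclidean algorithm to 2509 and 778:
2509 = 3*778 + 175
778 = 4*175 + 78
175 = 2*78 + 19
78 = 4*19 + 2
19 = 9*2 + 1
2 = 2*1 + 0
gcd = 1, so the inverse exists. Back-substitute:
1 = 19 − 9·2
1 = −9·78 + 37·19
1 = 37·175 − 83·78
1 = −83·778 + 369·175
1 = 369·2509 − 1190·778
Thus 778·(-1190) ≡ 1 (mod 2509); reducing, -1190 mod 2509 = 1319.

1319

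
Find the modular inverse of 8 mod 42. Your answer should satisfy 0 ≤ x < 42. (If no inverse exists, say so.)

Euclidean algorithm on 42, 8:
42 = 5*8 + 2
8 = 4*2 + 0
gcd(8, 42) = 2 ≠ 1, so 8 has no multiplicative inverse modulo 42.

no inverse exists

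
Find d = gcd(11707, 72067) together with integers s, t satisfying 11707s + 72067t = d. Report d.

Euclidean algorithm:
72067 = 6*11707 + 1825
11707 = 6*1825 + 757
1825 = 2*757 + 311
757 = 2*311 + 135
311 = 2*135 + 41
135 = 3*41 + 12
41 = 3*12 + 5
12 = 2*5 + 2
5 = 2*2 + 1
2 = 2*1 + 0
gcd(11707, 72067) = 1.
Back-substituting:
1 = 5 − 2·2
1 = −2·12 + 5·5
1 = 5·41 − 17·12
1 = −17·135 + 56·41
1 = 56·311 − 129·135
1 = −129·757 + 314·311
1 = 314·1825 − 757·757
1 = −757·11707 + 4856·1825
1 = 4856·72067 − 29893·11707
So 1 = (4856)·72067 + (-29893)·11707.

1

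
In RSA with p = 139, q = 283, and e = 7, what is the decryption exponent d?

11119

φ(n) = (p−1)(q−1) = 138·282 = 38916.
Need d with 7·d ≡ 1 (mod 38916). Apply the extended Euclidean algorithm:
38916 = 5559*7 + 3
7 = 2*3 + 1
3 = 3*1 + 0
Back-substitute:
1 = 7 − 2·3
1 = −2·38916 + 11119·7
So 7·11119 ≡ 1 (mod 38916), hence d = 11119.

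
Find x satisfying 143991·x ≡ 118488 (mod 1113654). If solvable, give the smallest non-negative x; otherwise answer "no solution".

First find gcd(143991, 1113654):
1113654 = 7×143991 + 105717
143991 = 1×105717 + 38274
105717 = 2×38274 + 29169
38274 = 1×29169 + 9105
29169 = 3×9105 + 1854
9105 = 4×1854 + 1689
1854 = 1×1689 + 165
1689 = 10×165 + 39
165 = 4×39 + 9
39 = 4×9 + 3
9 = 3×3 + 0
gcd = 3 and 3 | 118488, so solutions exist. Divide through by 3: 47997x ≡ 39496 (mod 371218).
Now find 47997⁻¹ mod 371218:
371218 = 7×47997 + 35239
47997 = 1×35239 + 12758
35239 = 2×12758 + 9723
12758 = 1×9723 + 3035
9723 = 3×3035 + 618
3035 = 4×618 + 563
618 = 1×563 + 55
563 = 10×55 + 13
55 = 4×13 + 3
13 = 4×3 + 1
3 = 3×1 + 0
Back-substitute:
1 = 13 − 4·3
1 = −4·55 + 17·13
1 = 17·563 − 174·55
1 = −174·618 + 191·563
1 = 191·3035 − 938·618
1 = −938·9723 + 3005·3035
1 = 3005·12758 − 3943·9723
1 = −3943·35239 + 10891·12758
1 = 10891·47997 − 14834·35239
1 = −14834·371218 + 114729·47997
So 47997⁻¹ ≡ 114729 (mod 371218).
Then x ≡ 114729·39496 ≡ 249676 (mod 371218); the smallest non-negative solution is x = 249676.

249676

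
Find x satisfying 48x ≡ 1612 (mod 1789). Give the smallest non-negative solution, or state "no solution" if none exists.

779

First find gcd(48, 1789):
1789 = 37×48 + 13
48 = 3×13 + 9
13 = 1×9 + 4
9 = 2×4 + 1
4 = 4×1 + 0
gcd = 1, so a unique solution mod 1789 exists.
Back-substitute for the Bézout coefficients:
1 = 9 − 2·4
1 = −2·13 + 3·9
1 = 3·48 − 11·13
1 = −11·1789 + 410·48
So 48·(410) ≡ 1 (mod 1789), giving 48⁻¹ ≡ 410.
x ≡ 48⁻¹·1612 ≡ 410·1612 ≡ 779 (mod 1789).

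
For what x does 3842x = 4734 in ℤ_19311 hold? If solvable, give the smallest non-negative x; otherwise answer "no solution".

First find gcd(3842, 19311):
19311 = 5*3842 + 101
3842 = 38*101 + 4
101 = 25*4 + 1
4 = 4*1 + 0
gcd = 1, so a unique solution mod 19311 exists.
Back-substitute for the Bézout coefficients:
1 = 101 − 25·4
1 = −25·3842 + 951·101
1 = 951·19311 − 4780·3842
So 3842·(-4780) ≡ 1 (mod 19311), giving 3842⁻¹ ≡ 14531.
x ≡ 3842⁻¹·4734 ≡ 14531·4734 ≡ 3972 (mod 19311).

3972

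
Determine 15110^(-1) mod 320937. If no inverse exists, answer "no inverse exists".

171131

Extended Euclidean algorithm:
320937 = 21×15110 + 3627
15110 = 4×3627 + 602
3627 = 6×602 + 15
602 = 40×15 + 2
15 = 7×2 + 1
2 = 2×1 + 0
The gcd is 1. Working backward:
1 = 15 − 7·2
1 = −7·602 + 281·15
1 = 281·3627 − 1693·602
1 = −1693·15110 + 7053·3627
1 = 7053·320937 − 149806·15110
Hence 15110⁻¹ ≡ -149806 ≡ 171131 (mod 320937).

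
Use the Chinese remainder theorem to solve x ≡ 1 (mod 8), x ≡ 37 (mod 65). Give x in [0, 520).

Write x = 1 + 8·k. Then 8·k ≡ 37 − 1 ≡ 36 (mod 65).
Need 8⁻¹ mod 65. Extended Euclid on (65, 8):
65 = 8·8 + 1
8 = 8·1 + 0
Back-substitute:
1 = 65 − 8·8
8⁻¹ ≡ 57 (mod 65), so k ≡ 57·36 ≡ 37 (mod 65).
x = 1 + 8·37 = 297.

297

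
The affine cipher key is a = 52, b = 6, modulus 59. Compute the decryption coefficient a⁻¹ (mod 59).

42

gcd(59, 52) by repeated division:
59 = 1*52 + 7
52 = 7*7 + 3
7 = 2*3 + 1
3 = 3*1 + 0
gcd = 1, so the inverse exists. Back-substitute:
1 = 7 − 2·3
1 = −2·52 + 15·7
1 = 15·59 − 17·52
Hence 52⁻¹ ≡ -17 ≡ 42 (mod 59).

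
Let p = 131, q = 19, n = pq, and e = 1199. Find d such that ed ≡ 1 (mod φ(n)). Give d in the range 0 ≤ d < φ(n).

φ(n) = (p−1)(q−1) = 130·18 = 2340.
Need d with 1199·d ≡ 1 (mod 2340). Apply the extended Euclidean algorithm:
2340 = 1*1199 + 1141
1199 = 1*1141 + 58
1141 = 19*58 + 39
58 = 1*39 + 19
39 = 2*19 + 1
19 = 19*1 + 0
Back-substitute:
1 = 39 − 2·19
1 = −2·58 + 3·39
1 = 3·1141 − 59·58
1 = −59·1199 + 62·1141
1 = 62·2340 − 121·1199
So 1199·(-121) ≡ 1 (mod 2340), hence d ≡ -121 ≡ 2219 (mod 2340).

2219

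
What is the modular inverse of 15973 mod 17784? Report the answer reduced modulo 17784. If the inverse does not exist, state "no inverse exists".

17293

gcd(17784, 15973) by repeated division:
17784 = 1×15973 + 1811
15973 = 8×1811 + 1485
1811 = 1×1485 + 326
1485 = 4×326 + 181
326 = 1×181 + 145
181 = 1×145 + 36
145 = 4×36 + 1
36 = 36×1 + 0
The gcd is 1. Working backward:
1 = 145 − 4·36
1 = −4·181 + 5·145
1 = 5·326 − 9·181
1 = −9·1485 + 41·326
1 = 41·1811 − 50·1485
1 = −50·15973 + 441·1811
1 = 441·17784 − 491·15973
Hence 15973⁻¹ ≡ -491 ≡ 17293 (mod 17784).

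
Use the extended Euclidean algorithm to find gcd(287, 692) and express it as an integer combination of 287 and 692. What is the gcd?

1

Repeated division:
692 = 2×287 + 118
287 = 2×118 + 51
118 = 2×51 + 16
51 = 3×16 + 3
16 = 5×3 + 1
3 = 3×1 + 0
gcd(287, 692) = 1.
Working backward:
1 = 16 − 5·3
1 = −5·51 + 16·16
1 = 16·118 − 37·51
1 = −37·287 + 90·118
1 = 90·692 − 217·287
So 1 = (90)·692 + (-217)·287.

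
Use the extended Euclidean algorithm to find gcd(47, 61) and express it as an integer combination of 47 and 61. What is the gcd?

1

Repeated division:
61 = 1*47 + 14
47 = 3*14 + 5
14 = 2*5 + 4
5 = 1*4 + 1
4 = 4*1 + 0
gcd(47, 61) = 1.
Back-substituting:
1 = 5 − 4
1 = −14 + 3·5
1 = 3·47 − 10·14
1 = −10·61 + 13·47
So 1 = (-10)·61 + (13)·47.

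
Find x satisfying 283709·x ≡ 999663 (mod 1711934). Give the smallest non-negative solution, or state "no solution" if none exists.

768159

First find gcd(283709, 1711934):
1711934 = 6*283709 + 9680
283709 = 29*9680 + 2989
9680 = 3*2989 + 713
2989 = 4*713 + 137
713 = 5*137 + 28
137 = 4*28 + 25
28 = 1*25 + 3
25 = 8*3 + 1
3 = 3*1 + 0
gcd = 1, so a unique solution mod 1711934 exists.
Back-substitute for the Bézout coefficients:
1 = 25 − 8·3
1 = −8·28 + 9·25
1 = 9·137 − 44·28
1 = −44·713 + 229·137
1 = 229·2989 − 960·713
1 = −960·9680 + 3109·2989
1 = 3109·283709 − 91121·9680
1 = −91121·1711934 + 549835·283709
So 283709·(549835) ≡ 1 (mod 1711934), giving 283709⁻¹ ≡ 549835.
x ≡ 283709⁻¹·999663 ≡ 549835·999663 ≡ 768159 (mod 1711934).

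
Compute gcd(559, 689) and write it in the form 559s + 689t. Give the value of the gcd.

Euclidean algorithm:
689 = 1*559 + 130
559 = 4*130 + 39
130 = 3*39 + 13
39 = 3*13 + 0
gcd(559, 689) = 13.
Express as a combination:
13 = 130 − 3·39
13 = −3·559 + 13·130
13 = 13·689 − 16·559
So 13 = (13)·689 + (-16)·559.

13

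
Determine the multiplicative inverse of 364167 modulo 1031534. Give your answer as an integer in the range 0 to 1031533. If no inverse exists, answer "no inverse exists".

Run Euclid on (1031534, 364167):
1031534 = 2×364167 + 303200
364167 = 1×303200 + 60967
303200 = 4×60967 + 59332
60967 = 1×59332 + 1635
59332 = 36×1635 + 472
1635 = 3×472 + 219
472 = 2×219 + 34
219 = 6×34 + 15
34 = 2×15 + 4
15 = 3×4 + 3
4 = 1×3 + 1
3 = 3×1 + 0
Since gcd(364167, 1031534) = 1, back-substitute to write 1 as a combination:
1 = 4 − 3
1 = −15 + 4·4
1 = 4·34 − 9·15
1 = −9·219 + 58·34
1 = 58·472 − 125·219
1 = −125·1635 + 433·472
1 = 433·59332 − 15713·1635
1 = −15713·60967 + 16146·59332
1 = 16146·303200 − 80297·60967
1 = −80297·364167 + 96443·303200
1 = 96443·1031534 − 273183·364167
Thus 364167·(-273183) ≡ 1 (mod 1031534); reducing, -273183 mod 1031534 = 758351.

758351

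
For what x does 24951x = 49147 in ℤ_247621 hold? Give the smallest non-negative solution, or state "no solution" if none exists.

238443

First find gcd(24951, 247621):
247621 = 9*24951 + 23062
24951 = 1*23062 + 1889
23062 = 12*1889 + 394
1889 = 4*394 + 313
394 = 1*313 + 81
313 = 3*81 + 70
81 = 1*70 + 11
70 = 6*11 + 4
11 = 2*4 + 3
4 = 1*3 + 1
3 = 3*1 + 0
gcd = 1, so a unique solution mod 247621 exists.
Back-substitute for the Bézout coefficients:
1 = 4 − 3
1 = −11 + 3·4
1 = 3·70 − 19·11
1 = −19·81 + 22·70
1 = 22·313 − 85·81
1 = −85·394 + 107·313
1 = 107·1889 − 513·394
1 = −513·23062 + 6263·1889
1 = 6263·24951 − 6776·23062
1 = −6776·247621 + 67247·24951
So 24951·(67247) ≡ 1 (mod 247621), giving 24951⁻¹ ≡ 67247.
x ≡ 24951⁻¹·49147 ≡ 67247·49147 ≡ 238443 (mod 247621).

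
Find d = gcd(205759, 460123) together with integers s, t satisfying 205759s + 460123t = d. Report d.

Repeated division:
460123 = 2×205759 + 48605
205759 = 4×48605 + 11339
48605 = 4×11339 + 3249
11339 = 3×3249 + 1592
3249 = 2×1592 + 65
1592 = 24×65 + 32
65 = 2×32 + 1
32 = 32×1 + 0
gcd(205759, 460123) = 1.
Working backward:
1 = 65 − 2·32
1 = −2·1592 + 49·65
1 = 49·3249 − 100·1592
1 = −100·11339 + 349·3249
1 = 349·48605 − 1496·11339
1 = −1496·205759 + 6333·48605
1 = 6333·460123 − 14162·205759
So 1 = (6333)·460123 + (-14162)·205759.

1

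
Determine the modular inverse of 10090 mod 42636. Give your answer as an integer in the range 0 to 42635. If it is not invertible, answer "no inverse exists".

Euclidean algorithm on 42636, 10090:
42636 = 4·10090 + 2276
10090 = 4·2276 + 986
2276 = 2·986 + 304
986 = 3·304 + 74
304 = 4·74 + 8
74 = 9·8 + 2
8 = 4·2 + 0
The gcd is 2, not 1, hence no inverse exists.

no inverse exists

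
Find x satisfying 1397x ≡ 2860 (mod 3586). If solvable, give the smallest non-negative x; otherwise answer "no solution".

192

First find gcd(1397, 3586):
3586 = 2·1397 + 792
1397 = 1·792 + 605
792 = 1·605 + 187
605 = 3·187 + 44
187 = 4·44 + 11
44 = 4·11 + 0
gcd = 11 and 11 | 2860, so solutions exist. Divide through by 11: 127x ≡ 260 (mod 326).
Now find 127⁻¹ mod 326:
326 = 2·127 + 72
127 = 1·72 + 55
72 = 1·55 + 17
55 = 3·17 + 4
17 = 4·4 + 1
4 = 4·1 + 0
Back-substitute:
1 = 17 − 4·4
1 = −4·55 + 13·17
1 = 13·72 − 17·55
1 = −17·127 + 30·72
1 = 30·326 − 77·127
So 127·(-77) ≡ 1 (mod 326), i.e. 127⁻¹ ≡ 249.
Then x ≡ 249·260 ≡ 192 (mod 326); the smallest non-negative solution is x = 192.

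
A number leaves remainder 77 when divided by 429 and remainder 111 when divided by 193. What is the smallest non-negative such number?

Write x = 77 + 429·k. Then 429·k ≡ 111 − 77 ≡ 34 (mod 193).
Need 429⁻¹ mod 193. Extended Euclid on (193, 43):
193 = 4×43 + 21
43 = 2×21 + 1
21 = 21×1 + 0
Back-substitute:
1 = 43 − 2·21
1 = −2·193 + 9·43
429⁻¹ ≡ 9 (mod 193), so k ≡ 9·34 ≡ 113 (mod 193).
x = 77 + 429·113 = 48554.

48554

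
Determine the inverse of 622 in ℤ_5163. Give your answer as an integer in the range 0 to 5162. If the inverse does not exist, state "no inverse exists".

gcd(5163, 622) by repeated division:
5163 = 8*622 + 187
622 = 3*187 + 61
187 = 3*61 + 4
61 = 15*4 + 1
4 = 4*1 + 0
gcd = 1, so the inverse exists. Back-substitute:
1 = 61 − 15·4
1 = −15·187 + 46·61
1 = 46·622 − 153·187
1 = −153·5163 + 1270·622
So 622·1270 ≡ 1 (mod 5163).

1270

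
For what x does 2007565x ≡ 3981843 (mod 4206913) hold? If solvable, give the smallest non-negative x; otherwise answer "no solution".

2683211

First find gcd(2007565, 4206913):
4206913 = 2·2007565 + 191783
2007565 = 10·191783 + 89735
191783 = 2·89735 + 12313
89735 = 7·12313 + 3544
12313 = 3·3544 + 1681
3544 = 2·1681 + 182
1681 = 9·182 + 43
182 = 4·43 + 10
43 = 4·10 + 3
10 = 3·3 + 1
3 = 3·1 + 0
gcd = 1, so a unique solution mod 4206913 exists.
Back-substitute for the Bézout coefficients:
1 = 10 − 3·3
1 = −3·43 + 13·10
1 = 13·182 − 55·43
1 = −55·1681 + 508·182
1 = 508·3544 − 1071·1681
1 = −1071·12313 + 3721·3544
1 = 3721·89735 − 27118·12313
1 = −27118·191783 + 57957·89735
1 = 57957·2007565 − 606688·191783
1 = −606688·4206913 + 1271333·2007565
So 2007565·(1271333) ≡ 1 (mod 4206913), giving 2007565⁻¹ ≡ 1271333.
x ≡ 2007565⁻¹·3981843 ≡ 1271333·3981843 ≡ 2683211 (mod 4206913).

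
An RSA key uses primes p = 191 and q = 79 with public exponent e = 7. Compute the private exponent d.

φ(n) = (p−1)(q−1) = 190·78 = 14820.
Need d with 7·d ≡ 1 (mod 14820). Apply the extended Euclidean algorithm:
14820 = 2117×7 + 1
7 = 7×1 + 0
Back-substitute:
1 = 14820 − 2117·7
So 7·(-2117) ≡ 1 (mod 14820), hence d ≡ -2117 ≡ 12703 (mod 14820).

12703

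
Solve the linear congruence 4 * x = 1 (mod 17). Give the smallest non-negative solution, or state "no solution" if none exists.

13

First find gcd(4, 17):
17 = 4×4 + 1
4 = 4×1 + 0
gcd = 1, so a unique solution mod 17 exists.
Back-substitute for the Bézout coefficients:
1 = 17 − 4·4
So 4·(-4) ≡ 1 (mod 17), giving 4⁻¹ ≡ 13.
x ≡ 4⁻¹·1 ≡ 13·1 ≡ 13 (mod 17).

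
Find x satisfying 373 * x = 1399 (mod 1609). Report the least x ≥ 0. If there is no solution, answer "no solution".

461

First find gcd(373, 1609):
1609 = 4*373 + 117
373 = 3*117 + 22
117 = 5*22 + 7
22 = 3*7 + 1
7 = 7*1 + 0
gcd = 1, so a unique solution mod 1609 exists.
Back-substitute for the Bézout coefficients:
1 = 22 − 3·7
1 = −3·117 + 16·22
1 = 16·373 − 51·117
1 = −51·1609 + 220·373
So 373·(220) ≡ 1 (mod 1609), giving 373⁻¹ ≡ 220.
x ≡ 373⁻¹·1399 ≡ 220·1399 ≡ 461 (mod 1609).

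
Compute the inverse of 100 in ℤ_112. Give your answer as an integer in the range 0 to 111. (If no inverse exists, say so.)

Compute gcd(100, 112):
112 = 1*100 + 12
100 = 8*12 + 4
12 = 3*4 + 0
The gcd is 4, not 1, hence no inverse exists.

no inverse exists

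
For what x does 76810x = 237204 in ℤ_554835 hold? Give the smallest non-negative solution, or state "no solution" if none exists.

gcd(76810, 554835):
554835 = 7*76810 + 17165
76810 = 4*17165 + 8150
17165 = 2*8150 + 865
8150 = 9*865 + 365
865 = 2*365 + 135
365 = 2*135 + 95
135 = 1*95 + 40
95 = 2*40 + 15
40 = 2*15 + 10
15 = 1*10 + 5
10 = 2*5 + 0
gcd = 5, but 5 ∤ 237204, so the congruence has no solution.

no solution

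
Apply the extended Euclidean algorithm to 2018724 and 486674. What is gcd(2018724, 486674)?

2

Euclidean algorithm:
2018724 = 4×486674 + 72028
486674 = 6×72028 + 54506
72028 = 1×54506 + 17522
54506 = 3×17522 + 1940
17522 = 9×1940 + 62
1940 = 31×62 + 18
62 = 3×18 + 8
18 = 2×8 + 2
8 = 4×2 + 0
gcd(2018724, 486674) = 2.
Working backward:
2 = 18 − 2·8
2 = −2·62 + 7·18
2 = 7·1940 − 219·62
2 = −219·17522 + 1978·1940
2 = 1978·54506 − 6153·17522
2 = −6153·72028 + 8131·54506
2 = 8131·486674 − 54939·72028
2 = −54939·2018724 + 227887·486674
So 2 = (-54939)·2018724 + (227887)·486674.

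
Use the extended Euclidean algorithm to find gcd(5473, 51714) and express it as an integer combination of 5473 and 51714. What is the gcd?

13

Euclidean algorithm:
51714 = 9·5473 + 2457
5473 = 2·2457 + 559
2457 = 4·559 + 221
559 = 2·221 + 117
221 = 1·117 + 104
117 = 1·104 + 13
104 = 8·13 + 0
gcd(5473, 51714) = 13.
Express as a combination:
13 = 117 − 104
13 = −221 + 2·117
13 = 2·559 − 5·221
13 = −5·2457 + 22·559
13 = 22·5473 − 49·2457
13 = −49·51714 + 463·5473
So 13 = (-49)·51714 + (463)·5473.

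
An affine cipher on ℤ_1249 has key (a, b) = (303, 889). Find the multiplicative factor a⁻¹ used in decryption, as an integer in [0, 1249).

Run Euclid on (1249, 303):
1249 = 4·303 + 37
303 = 8·37 + 7
37 = 5·7 + 2
7 = 3·2 + 1
2 = 2·1 + 0
The gcd is 1. Working backward:
1 = 7 − 3·2
1 = −3·37 + 16·7
1 = 16·303 − 131·37
1 = −131·1249 + 540·303
So 303·540 ≡ 1 (mod 1249).

540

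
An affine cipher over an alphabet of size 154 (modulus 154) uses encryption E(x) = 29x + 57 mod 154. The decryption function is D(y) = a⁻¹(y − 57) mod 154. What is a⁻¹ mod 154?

Run Euclid on (154, 29):
154 = 5·29 + 9
29 = 3·9 + 2
9 = 4·2 + 1
2 = 2·1 + 0
Since gcd(29, 154) = 1, back-substitute to write 1 as a combination:
1 = 9 − 4·2
1 = −4·29 + 13·9
1 = 13·154 − 69·29
Hence 29⁻¹ ≡ -69 ≡ 85 (mod 154).

85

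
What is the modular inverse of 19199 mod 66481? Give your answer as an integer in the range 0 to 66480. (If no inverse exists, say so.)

gcd(66481, 19199) by repeated division:
66481 = 3×19199 + 8884
19199 = 2×8884 + 1431
8884 = 6×1431 + 298
1431 = 4×298 + 239
298 = 1×239 + 59
239 = 4×59 + 3
59 = 19×3 + 2
3 = 1×2 + 1
2 = 2×1 + 0
The gcd is 1. Working backward:
1 = 3 − 2
1 = −59 + 20·3
1 = 20·239 − 81·59
1 = −81·298 + 101·239
1 = 101·1431 − 485·298
1 = −485·8884 + 3011·1431
1 = 3011·19199 − 6507·8884
1 = −6507·66481 + 22532·19199
So 19199·22532 ≡ 1 (mod 66481).

22532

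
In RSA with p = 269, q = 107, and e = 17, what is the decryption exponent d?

26737

φ(n) = (p−1)(q−1) = 268·106 = 28408.
Need d with 17·d ≡ 1 (mod 28408). Apply the extended Euclidean algorithm:
28408 = 1671×17 + 1
17 = 17×1 + 0
Back-substitute:
1 = 28408 − 1671·17
So 17·(-1671) ≡ 1 (mod 28408), hence d ≡ -1671 ≡ 26737 (mod 28408).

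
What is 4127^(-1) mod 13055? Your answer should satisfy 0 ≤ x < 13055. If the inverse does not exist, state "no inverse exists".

Apply the Euclidean algorithm to 13055 and 4127:
13055 = 3×4127 + 674
4127 = 6×674 + 83
674 = 8×83 + 10
83 = 8×10 + 3
10 = 3×3 + 1
3 = 3×1 + 0
gcd = 1, so the inverse exists. Back-substitute:
1 = 10 − 3·3
1 = −3·83 + 25·10
1 = 25·674 − 203·83
1 = −203·4127 + 1243·674
1 = 1243·13055 − 3932·4127
So 4127·(-3932) ≡ 1 (mod 13055), and -3932 ≡ 9123 (mod 13055).

9123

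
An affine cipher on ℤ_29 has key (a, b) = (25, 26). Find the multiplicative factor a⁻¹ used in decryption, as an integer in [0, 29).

7

gcd(29, 25) by repeated division:
29 = 1*25 + 4
25 = 6*4 + 1
4 = 4*1 + 0
Since gcd(25, 29) = 1, back-substitute to write 1 as a combination:
1 = 25 − 6·4
1 = −6·29 + 7·25
So 25·7 ≡ 1 (mod 29).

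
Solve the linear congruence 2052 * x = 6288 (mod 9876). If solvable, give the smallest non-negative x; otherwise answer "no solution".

802

First find gcd(2052, 9876):
9876 = 4×2052 + 1668
2052 = 1×1668 + 384
1668 = 4×384 + 132
384 = 2×132 + 120
132 = 1×120 + 12
120 = 10×12 + 0
gcd = 12 and 12 | 6288, so solutions exist. Divide through by 12: 171x ≡ 524 (mod 823).
Now find 171⁻¹ mod 823:
823 = 4*171 + 139
171 = 1*139 + 32
139 = 4*32 + 11
32 = 2*11 + 10
11 = 1*10 + 1
10 = 10*1 + 0
Back-substitute:
1 = 11 − 10
1 = −32 + 3·11
1 = 3·139 − 13·32
1 = −13·171 + 16·139
1 = 16·823 − 77·171
So 171·(-77) ≡ 1 (mod 823), i.e. 171⁻¹ ≡ 746.
Then x ≡ 746·524 ≡ 802 (mod 823); the smallest non-negative solution is x = 802.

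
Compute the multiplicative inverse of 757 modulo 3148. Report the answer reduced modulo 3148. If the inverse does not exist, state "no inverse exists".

341

Extended Euclidean algorithm:
3148 = 4*757 + 120
757 = 6*120 + 37
120 = 3*37 + 9
37 = 4*9 + 1
9 = 9*1 + 0
The gcd is 1. Working backward:
1 = 37 − 4·9
1 = −4·120 + 13·37
1 = 13·757 − 82·120
1 = −82·3148 + 341·757
So 757·341 ≡ 1 (mod 3148).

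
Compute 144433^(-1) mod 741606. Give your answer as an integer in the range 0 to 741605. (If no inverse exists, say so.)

419497

Run Euclid on (741606, 144433):
741606 = 5×144433 + 19441
144433 = 7×19441 + 8346
19441 = 2×8346 + 2749
8346 = 3×2749 + 99
2749 = 27×99 + 76
99 = 1×76 + 23
76 = 3×23 + 7
23 = 3×7 + 2
7 = 3×2 + 1
2 = 2×1 + 0
gcd = 1, so the inverse exists. Back-substitute:
1 = 7 − 3·2
1 = −3·23 + 10·7
1 = 10·76 − 33·23
1 = −33·99 + 43·76
1 = 43·2749 − 1194·99
1 = −1194·8346 + 3625·2749
1 = 3625·19441 − 8444·8346
1 = −8444·144433 + 62733·19441
1 = 62733·741606 − 322109·144433
So 144433·(-322109) ≡ 1 (mod 741606), and -322109 ≡ 419497 (mod 741606).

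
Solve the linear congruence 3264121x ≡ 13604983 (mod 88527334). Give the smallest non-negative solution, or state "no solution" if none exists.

First find gcd(3264121, 88527334):
88527334 = 27*3264121 + 396067
3264121 = 8*396067 + 95585
396067 = 4*95585 + 13727
95585 = 6*13727 + 13223
13727 = 1*13223 + 504
13223 = 26*504 + 119
504 = 4*119 + 28
119 = 4*28 + 7
28 = 4*7 + 0
gcd = 7 and 7 | 13604983, so solutions exist. Divide through by 7: 466303x ≡ 1943569 (mod 12646762).
Now find 466303⁻¹ mod 12646762:
12646762 = 27·466303 + 56581
466303 = 8·56581 + 13655
56581 = 4·13655 + 1961
13655 = 6·1961 + 1889
1961 = 1·1889 + 72
1889 = 26·72 + 17
72 = 4·17 + 4
17 = 4·4 + 1
4 = 4·1 + 0
Back-substitute:
1 = 17 − 4·4
1 = −4·72 + 17·17
1 = 17·1889 − 446·72
1 = −446·1961 + 463·1889
1 = 463·13655 − 3224·1961
1 = −3224·56581 + 13359·13655
1 = 13359·466303 − 110096·56581
1 = −110096·12646762 + 2985951·466303
So 466303⁻¹ ≡ 2985951 (mod 12646762).
Then x ≡ 2985951·1943569 ≡ 5065511 (mod 12646762); the smallest non-negative solution is x = 5065511.

5065511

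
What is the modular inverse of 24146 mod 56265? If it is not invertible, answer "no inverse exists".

Run Euclid on (56265, 24146):
56265 = 2*24146 + 7973
24146 = 3*7973 + 227
7973 = 35*227 + 28
227 = 8*28 + 3
28 = 9*3 + 1
3 = 3*1 + 0
gcd = 1, so the inverse exists. Back-substitute:
1 = 28 − 9·3
1 = −9·227 + 73·28
1 = 73·7973 − 2564·227
1 = −2564·24146 + 7765·7973
1 = 7765·56265 − 18094·24146
So 24146·(-18094) ≡ 1 (mod 56265), and -18094 ≡ 38171 (mod 56265).

38171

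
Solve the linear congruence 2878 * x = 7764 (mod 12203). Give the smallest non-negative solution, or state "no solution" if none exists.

First find gcd(2878, 12203):
12203 = 4*2878 + 691
2878 = 4*691 + 114
691 = 6*114 + 7
114 = 16*7 + 2
7 = 3*2 + 1
2 = 2*1 + 0
gcd = 1, so a unique solution mod 12203 exists.
Back-substitute for the Bézout coefficients:
1 = 7 − 3·2
1 = −3·114 + 49·7
1 = 49·691 − 297·114
1 = −297·2878 + 1237·691
1 = 1237·12203 − 5245·2878
So 2878·(-5245) ≡ 1 (mod 12203), giving 2878⁻¹ ≡ 6958.
x ≡ 2878⁻¹·7764 ≡ 6958·7764 ≡ 11434 (mod 12203).

11434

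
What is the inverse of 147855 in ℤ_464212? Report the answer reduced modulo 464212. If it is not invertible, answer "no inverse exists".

gcd(464212, 147855) by repeated division:
464212 = 3*147855 + 20647
147855 = 7*20647 + 3326
20647 = 6*3326 + 691
3326 = 4*691 + 562
691 = 1*562 + 129
562 = 4*129 + 46
129 = 2*46 + 37
46 = 1*37 + 9
37 = 4*9 + 1
9 = 9*1 + 0
Since gcd(147855, 464212) = 1, back-substitute to write 1 as a combination:
1 = 37 − 4·9
1 = −4·46 + 5·37
1 = 5·129 − 14·46
1 = −14·562 + 61·129
1 = 61·691 − 75·562
1 = −75·3326 + 361·691
1 = 361·20647 − 2241·3326
1 = −2241·147855 + 16048·20647
1 = 16048·464212 − 50385·147855
Thus 147855·(-50385) ≡ 1 (mod 464212); reducing, -50385 mod 464212 = 413827.

413827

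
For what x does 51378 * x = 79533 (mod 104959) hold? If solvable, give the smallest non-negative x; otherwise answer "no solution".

First find gcd(51378, 104959):
104959 = 2·51378 + 2203
51378 = 23·2203 + 709
2203 = 3·709 + 76
709 = 9·76 + 25
76 = 3·25 + 1
25 = 25·1 + 0
gcd = 1, so a unique solution mod 104959 exists.
Back-substitute for the Bézout coefficients:
1 = 76 − 3·25
1 = −3·709 + 28·76
1 = 28·2203 − 87·709
1 = −87·51378 + 2029·2203
1 = 2029·104959 − 4145·51378
So 51378·(-4145) ≡ 1 (mod 104959), giving 51378⁻¹ ≡ 100814.
x ≡ 51378⁻¹·79533 ≡ 100814·79533 ≡ 11934 (mod 104959).

11934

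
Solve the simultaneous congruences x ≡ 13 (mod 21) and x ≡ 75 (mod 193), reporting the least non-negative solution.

3163

Write x = 13 + 21·k. Then 21·k ≡ 75 − 13 ≡ 62 (mod 193).
Need 21⁻¹ mod 193. Extended Euclid on (193, 21):
193 = 9×21 + 4
21 = 5×4 + 1
4 = 4×1 + 0
Back-substitute:
1 = 21 − 5·4
1 = −5·193 + 46·21
21⁻¹ ≡ 46 (mod 193), so k ≡ 46·62 ≡ 150 (mod 193).
x = 13 + 21·150 = 3163.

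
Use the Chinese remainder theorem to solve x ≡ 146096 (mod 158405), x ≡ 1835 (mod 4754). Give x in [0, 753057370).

321866651

Write x = 146096 + 158405·k. Then 158405·k ≡ 1835 − 146096 ≡ 3113 (mod 4754).
Need 158405⁻¹ mod 4754. Extended Euclid on (4754, 1523):
4754 = 3*1523 + 185
1523 = 8*185 + 43
185 = 4*43 + 13
43 = 3*13 + 4
13 = 3*4 + 1
4 = 4*1 + 0
Back-substitute:
1 = 13 − 3·4
1 = −3·43 + 10·13
1 = 10·185 − 43·43
1 = −43·1523 + 354·185
1 = 354·4754 − 1105·1523
158405⁻¹ ≡ 3649 (mod 4754), so k ≡ 3649·3113 ≡ 2031 (mod 4754).
x = 146096 + 158405·2031 = 321866651.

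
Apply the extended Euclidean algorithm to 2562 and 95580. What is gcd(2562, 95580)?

6

Apply Euclid's algorithm to 95580 and 2562:
95580 = 37*2562 + 786
2562 = 3*786 + 204
786 = 3*204 + 174
204 = 1*174 + 30
174 = 5*30 + 24
30 = 1*24 + 6
24 = 4*6 + 0
gcd(2562, 95580) = 6.
Working backward:
6 = 30 − 24
6 = −174 + 6·30
6 = 6·204 − 7·174
6 = −7·786 + 27·204
6 = 27·2562 − 88·786
6 = −88·95580 + 3283·2562
So 6 = (-88)·95580 + (3283)·2562.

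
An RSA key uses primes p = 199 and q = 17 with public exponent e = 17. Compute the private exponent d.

2609

φ(n) = (p−1)(q−1) = 198·16 = 3168.
Need d with 17·d ≡ 1 (mod 3168). Apply the extended Euclidean algorithm:
3168 = 186·17 + 6
17 = 2·6 + 5
6 = 1·5 + 1
5 = 5·1 + 0
Back-substitute:
1 = 6 − 5
1 = −17 + 3·6
1 = 3·3168 − 559·17
So 17·(-559) ≡ 1 (mod 3168), hence d ≡ -559 ≡ 2609 (mod 3168).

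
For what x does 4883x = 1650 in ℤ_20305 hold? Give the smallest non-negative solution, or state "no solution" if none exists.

First find gcd(4883, 20305):
20305 = 4·4883 + 773
4883 = 6·773 + 245
773 = 3·245 + 38
245 = 6·38 + 17
38 = 2·17 + 4
17 = 4·4 + 1
4 = 4·1 + 0
gcd = 1, so a unique solution mod 20305 exists.
Back-substitute for the Bézout coefficients:
1 = 17 − 4·4
1 = −4·38 + 9·17
1 = 9·245 − 58·38
1 = −58·773 + 183·245
1 = 183·4883 − 1156·773
1 = −1156·20305 + 4807·4883
So 4883·(4807) ≡ 1 (mod 20305), giving 4883⁻¹ ≡ 4807.
x ≡ 4883⁻¹·1650 ≡ 4807·1650 ≡ 12600 (mod 20305).

12600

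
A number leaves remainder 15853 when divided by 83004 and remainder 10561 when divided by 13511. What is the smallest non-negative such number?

Write x = 15853 + 83004·k. Then 83004·k ≡ 10561 − 15853 ≡ 8219 (mod 13511).
Need 83004⁻¹ mod 13511. Extended Euclid on (13511, 1938):
13511 = 6·1938 + 1883
1938 = 1·1883 + 55
1883 = 34·55 + 13
55 = 4·13 + 3
13 = 4·3 + 1
3 = 3·1 + 0
Back-substitute:
1 = 13 − 4·3
1 = −4·55 + 17·13
1 = 17·1883 − 582·55
1 = −582·1938 + 599·1883
1 = 599·13511 − 4176·1938
83004⁻¹ ≡ 9335 (mod 13511), so k ≡ 9335·8219 ≡ 8907 (mod 13511).
x = 15853 + 83004·8907 = 739332481.

739332481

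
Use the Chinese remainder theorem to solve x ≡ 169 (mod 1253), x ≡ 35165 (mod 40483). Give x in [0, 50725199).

Write x = 169 + 1253·k. Then 1253·k ≡ 35165 − 169 ≡ 34996 (mod 40483).
Need 1253⁻¹ mod 40483. Extended Euclid on (40483, 1253):
40483 = 32×1253 + 387
1253 = 3×387 + 92
387 = 4×92 + 19
92 = 4×19 + 16
19 = 1×16 + 3
16 = 5×3 + 1
3 = 3×1 + 0
Back-substitute:
1 = 16 − 5·3
1 = −5·19 + 6·16
1 = 6·92 − 29·19
1 = −29·387 + 122·92
1 = 122·1253 − 395·387
1 = −395·40483 + 12762·1253
1253⁻¹ ≡ 12762 (mod 40483), so k ≡ 12762·34996 ≡ 10496 (mod 40483).
x = 169 + 1253·10496 = 13151657.

13151657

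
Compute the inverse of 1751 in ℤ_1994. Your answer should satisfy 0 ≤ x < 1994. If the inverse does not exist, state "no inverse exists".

Apply the Euclidean algorithm to 1994 and 1751:
1994 = 1·1751 + 243
1751 = 7·243 + 50
243 = 4·50 + 43
50 = 1·43 + 7
43 = 6·7 + 1
7 = 7·1 + 0
gcd = 1, so the inverse exists. Back-substitute:
1 = 43 − 6·7
1 = −6·50 + 7·43
1 = 7·243 − 34·50
1 = −34·1751 + 245·243
1 = 245·1994 − 279·1751
Hence 1751⁻¹ ≡ -279 ≡ 1715 (mod 1994).

1715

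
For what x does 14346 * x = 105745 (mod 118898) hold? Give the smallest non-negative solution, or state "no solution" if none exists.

gcd(14346, 118898):
118898 = 8·14346 + 4130
14346 = 3·4130 + 1956
4130 = 2·1956 + 218
1956 = 8·218 + 212
218 = 1·212 + 6
212 = 35·6 + 2
6 = 3·2 + 0
gcd = 2, but 2 ∤ 105745, so the congruence has no solution.

no solution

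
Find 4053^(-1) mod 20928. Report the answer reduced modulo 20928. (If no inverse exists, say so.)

Euclidean algorithm on 20928, 4053:
20928 = 5*4053 + 663
4053 = 6*663 + 75
663 = 8*75 + 63
75 = 1*63 + 12
63 = 5*12 + 3
12 = 4*3 + 0
gcd(4053, 20928) = 3 ≠ 1, so 4053 has no multiplicative inverse modulo 20928.

no inverse exists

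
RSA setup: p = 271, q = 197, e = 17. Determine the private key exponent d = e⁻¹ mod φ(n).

3113

φ(n) = (p−1)(q−1) = 270·196 = 52920.
Need d with 17·d ≡ 1 (mod 52920). Apply the extended Euclidean algorithm:
52920 = 3112×17 + 16
17 = 1×16 + 1
16 = 16×1 + 0
Back-substitute:
1 = 17 − 16
1 = −52920 + 3113·17
So 17·3113 ≡ 1 (mod 52920), hence d = 3113.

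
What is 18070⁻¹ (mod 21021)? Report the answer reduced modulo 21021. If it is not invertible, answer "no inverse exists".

Euclidean algorithm on 21021, 18070:
21021 = 1·18070 + 2951
18070 = 6·2951 + 364
2951 = 8·364 + 39
364 = 9·39 + 13
39 = 3·13 + 0
Since gcd = 13 > 1, 18070 is not a unit mod 21021.

no inverse exists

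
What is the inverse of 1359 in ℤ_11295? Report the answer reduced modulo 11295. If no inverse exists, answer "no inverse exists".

no inverse exists

Compute gcd(1359, 11295):
11295 = 8*1359 + 423
1359 = 3*423 + 90
423 = 4*90 + 63
90 = 1*63 + 27
63 = 2*27 + 9
27 = 3*9 + 0
gcd(1359, 11295) = 9 ≠ 1, so 1359 has no multiplicative inverse modulo 11295.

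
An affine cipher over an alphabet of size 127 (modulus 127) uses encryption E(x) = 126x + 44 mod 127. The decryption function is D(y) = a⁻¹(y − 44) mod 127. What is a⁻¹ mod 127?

Run Euclid on (127, 126):
127 = 1×126 + 1
126 = 126×1 + 0
gcd = 1, so the inverse exists. Back-substitute:
1 = 127 − 126
So 126·(-1) ≡ 1 (mod 127), and -1 ≡ 126 (mod 127).

126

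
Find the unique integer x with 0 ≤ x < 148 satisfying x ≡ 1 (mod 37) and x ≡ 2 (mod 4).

Write x = 1 + 37·k. Then 37·k ≡ 2 − 1 ≡ 1 (mod 4).
Need 37⁻¹ mod 4. Extended Euclid on (4, 1):
4 = 4·1 + 0
37⁻¹ ≡ 1 (mod 4), so k ≡ 1·1 ≡ 1 (mod 4).
x = 1 + 37·1 = 38.

38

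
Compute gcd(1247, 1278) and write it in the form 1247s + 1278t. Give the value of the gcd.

Repeated division:
1278 = 1·1247 + 31
1247 = 40·31 + 7
31 = 4·7 + 3
7 = 2·3 + 1
3 = 3·1 + 0
gcd(1247, 1278) = 1.
Working backward:
1 = 7 − 2·3
1 = −2·31 + 9·7
1 = 9·1247 − 362·31
1 = −362·1278 + 371·1247
So 1 = (-362)·1278 + (371)·1247.

1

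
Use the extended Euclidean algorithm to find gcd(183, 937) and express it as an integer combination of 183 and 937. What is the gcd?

Euclidean algorithm:
937 = 5*183 + 22
183 = 8*22 + 7
22 = 3*7 + 1
7 = 7*1 + 0
gcd(183, 937) = 1.
Express as a combination:
1 = 22 − 3·7
1 = −3·183 + 25·22
1 = 25·937 − 128·183
So 1 = (25)·937 + (-128)·183.

1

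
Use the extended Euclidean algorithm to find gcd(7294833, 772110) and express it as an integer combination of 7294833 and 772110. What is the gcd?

9

Repeated division:
7294833 = 9×772110 + 345843
772110 = 2×345843 + 80424
345843 = 4×80424 + 24147
80424 = 3×24147 + 7983
24147 = 3×7983 + 198
7983 = 40×198 + 63
198 = 3×63 + 9
63 = 7×9 + 0
gcd(7294833, 772110) = 9.
Working backward:
9 = 198 − 3·63
9 = −3·7983 + 121·198
9 = 121·24147 − 366·7983
9 = −366·80424 + 1219·24147
9 = 1219·345843 − 5242·80424
9 = −5242·772110 + 11703·345843
9 = 11703·7294833 − 110569·772110
So 9 = (11703)·7294833 + (-110569)·772110.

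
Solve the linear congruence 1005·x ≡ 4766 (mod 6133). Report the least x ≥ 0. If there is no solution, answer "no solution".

6034

First find gcd(1005, 6133):
6133 = 6×1005 + 103
1005 = 9×103 + 78
103 = 1×78 + 25
78 = 3×25 + 3
25 = 8×3 + 1
3 = 3×1 + 0
gcd = 1, so a unique solution mod 6133 exists.
Back-substitute for the Bézout coefficients:
1 = 25 − 8·3
1 = −8·78 + 25·25
1 = 25·103 − 33·78
1 = −33·1005 + 322·103
1 = 322·6133 − 1965·1005
So 1005·(-1965) ≡ 1 (mod 6133), giving 1005⁻¹ ≡ 4168.
x ≡ 1005⁻¹·4766 ≡ 4168·4766 ≡ 6034 (mod 6133).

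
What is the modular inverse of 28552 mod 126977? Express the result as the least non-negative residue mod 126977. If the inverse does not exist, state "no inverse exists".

Run Euclid on (126977, 28552):
126977 = 4·28552 + 12769
28552 = 2·12769 + 3014
12769 = 4·3014 + 713
3014 = 4·713 + 162
713 = 4·162 + 65
162 = 2·65 + 32
65 = 2·32 + 1
32 = 32·1 + 0
The gcd is 1. Working backward:
1 = 65 − 2·32
1 = −2·162 + 5·65
1 = 5·713 − 22·162
1 = −22·3014 + 93·713
1 = 93·12769 − 394·3014
1 = −394·28552 + 881·12769
1 = 881·126977 − 3918·28552
Hence 28552⁻¹ ≡ -3918 ≡ 123059 (mod 126977).

123059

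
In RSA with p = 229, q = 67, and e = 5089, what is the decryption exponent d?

φ(n) = (p−1)(q−1) = 228·66 = 15048.
Need d with 5089·d ≡ 1 (mod 15048). Apply the extended Euclidean algorithm:
15048 = 2·5089 + 4870
5089 = 1·4870 + 219
4870 = 22·219 + 52
219 = 4·52 + 11
52 = 4·11 + 8
11 = 1·8 + 3
8 = 2·3 + 2
3 = 1·2 + 1
2 = 2·1 + 0
Back-substitute:
1 = 3 − 2
1 = −8 + 3·3
1 = 3·11 − 4·8
1 = −4·52 + 19·11
1 = 19·219 − 80·52
1 = −80·4870 + 1779·219
1 = 1779·5089 − 1859·4870
1 = −1859·15048 + 5497·5089
So 5089·5497 ≡ 1 (mod 15048), hence d = 5497.

5497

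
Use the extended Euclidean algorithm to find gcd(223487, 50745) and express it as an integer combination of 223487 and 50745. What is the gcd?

Apply Euclid's algorithm to 223487 and 50745:
223487 = 4×50745 + 20507
50745 = 2×20507 + 9731
20507 = 2×9731 + 1045
9731 = 9×1045 + 326
1045 = 3×326 + 67
326 = 4×67 + 58
67 = 1×58 + 9
58 = 6×9 + 4
9 = 2×4 + 1
4 = 4×1 + 0
gcd(223487, 50745) = 1.
Back-substituting:
1 = 9 − 2·4
1 = −2·58 + 13·9
1 = 13·67 − 15·58
1 = −15·326 + 73·67
1 = 73·1045 − 234·326
1 = −234·9731 + 2179·1045
1 = 2179·20507 − 4592·9731
1 = −4592·50745 + 11363·20507
1 = 11363·223487 − 50044·50745
So 1 = (11363)·223487 + (-50044)·50745.

1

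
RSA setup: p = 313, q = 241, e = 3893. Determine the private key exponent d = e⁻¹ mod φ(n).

φ(n) = (p−1)(q−1) = 312·240 = 74880.
Need d with 3893·d ≡ 1 (mod 74880). Apply the extended Euclidean algorithm:
74880 = 19*3893 + 913
3893 = 4*913 + 241
913 = 3*241 + 190
241 = 1*190 + 51
190 = 3*51 + 37
51 = 1*37 + 14
37 = 2*14 + 9
14 = 1*9 + 5
9 = 1*5 + 4
5 = 1*4 + 1
4 = 4*1 + 0
Back-substitute:
1 = 5 − 4
1 = −9 + 2·5
1 = 2·14 − 3·9
1 = −3·37 + 8·14
1 = 8·51 − 11·37
1 = −11·190 + 41·51
1 = 41·241 − 52·190
1 = −52·913 + 197·241
1 = 197·3893 − 840·913
1 = −840·74880 + 16157·3893
So 3893·16157 ≡ 1 (mod 74880), hence d = 16157.

16157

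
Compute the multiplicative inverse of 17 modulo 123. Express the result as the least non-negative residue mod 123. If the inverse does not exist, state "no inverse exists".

Run Euclid on (123, 17):
123 = 7×17 + 4
17 = 4×4 + 1
4 = 4×1 + 0
gcd = 1, so the inverse exists. Back-substitute:
1 = 17 − 4·4
1 = −4·123 + 29·17
So 17·29 ≡ 1 (mod 123).

29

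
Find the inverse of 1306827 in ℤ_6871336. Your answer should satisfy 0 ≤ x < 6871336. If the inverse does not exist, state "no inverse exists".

Apply the Euclidean algorithm to 6871336 and 1306827:
6871336 = 5·1306827 + 337201
1306827 = 3·337201 + 295224
337201 = 1·295224 + 41977
295224 = 7·41977 + 1385
41977 = 30·1385 + 427
1385 = 3·427 + 104
427 = 4·104 + 11
104 = 9·11 + 5
11 = 2·5 + 1
5 = 5·1 + 0
Since gcd(1306827, 6871336) = 1, back-substitute to write 1 as a combination:
1 = 11 − 2·5
1 = −2·104 + 19·11
1 = 19·427 − 78·104
1 = −78·1385 + 253·427
1 = 253·41977 − 7668·1385
1 = −7668·295224 + 53929·41977
1 = 53929·337201 − 61597·295224
1 = −61597·1306827 + 238720·337201
1 = 238720·6871336 − 1255197·1306827
Hence 1306827⁻¹ ≡ -1255197 ≡ 5616139 (mod 6871336).

5616139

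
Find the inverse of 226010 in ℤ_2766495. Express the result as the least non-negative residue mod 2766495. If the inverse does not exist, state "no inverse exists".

Compute gcd(226010, 2766495):
2766495 = 12×226010 + 54375
226010 = 4×54375 + 8510
54375 = 6×8510 + 3315
8510 = 2×3315 + 1880
3315 = 1×1880 + 1435
1880 = 1×1435 + 445
1435 = 3×445 + 100
445 = 4×100 + 45
100 = 2×45 + 10
45 = 4×10 + 5
10 = 2×5 + 0
The gcd is 5, not 1, hence no inverse exists.

no inverse exists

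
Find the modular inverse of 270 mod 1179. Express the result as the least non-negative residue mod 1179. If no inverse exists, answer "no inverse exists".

no inverse exists

Euclidean algorithm on 1179, 270:
1179 = 4*270 + 99
270 = 2*99 + 72
99 = 1*72 + 27
72 = 2*27 + 18
27 = 1*18 + 9
18 = 2*9 + 0
Since gcd = 9 > 1, 270 is not a unit mod 1179.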